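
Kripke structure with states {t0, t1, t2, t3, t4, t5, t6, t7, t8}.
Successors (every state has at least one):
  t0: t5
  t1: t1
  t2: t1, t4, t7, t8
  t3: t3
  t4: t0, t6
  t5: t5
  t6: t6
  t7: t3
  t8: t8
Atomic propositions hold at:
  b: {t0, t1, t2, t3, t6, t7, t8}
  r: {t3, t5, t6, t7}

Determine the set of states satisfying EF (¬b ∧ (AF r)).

{t0, t2, t4, t5}

Sat(¬b) = {t4, t5}
AF r: least fixpoint, start Z0 = {t3, t5, t6, t7}, add states with every successor in Z. Z1 = {t0, t3, t5, t6, t7}; Z2 = {t0, t3, t4, t5, t6, t7}; fixed.
Sat(AF r) = {t0, t3, t4, t5, t6, t7}
Sat(¬b ∧ (AF r)) = {t4, t5}
EF (¬b ∧ (AF r)): least fixpoint, start Z0 = {t4, t5}, add states with some successor in Z. Z1 = {t0, t2, t4, t5}; fixed.
Sat(EF (¬b ∧ (AF r))) = {t0, t2, t4, t5}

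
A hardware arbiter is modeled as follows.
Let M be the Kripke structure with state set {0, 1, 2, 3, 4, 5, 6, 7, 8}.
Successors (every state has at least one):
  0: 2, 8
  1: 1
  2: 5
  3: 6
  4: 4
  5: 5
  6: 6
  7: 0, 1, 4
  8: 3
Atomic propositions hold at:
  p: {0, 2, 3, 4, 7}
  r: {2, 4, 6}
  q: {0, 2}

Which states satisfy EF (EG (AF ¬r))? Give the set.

Sat(¬r) = {0, 1, 3, 5, 7, 8}
AF ¬r: least fixpoint, start Z0 = {0, 1, 3, 5, 7, 8}, add states with every successor in Z. Z1 = {0, 1, 2, 3, 5, 7, 8}; fixed.
Sat(AF ¬r) = {0, 1, 2, 3, 5, 7, 8}
EG (AF ¬r): greatest fixpoint, start Z0 = {0, 1, 2, 3, 5, 7, 8}, keep only states in Sat with some successor in Z. Z1 = {0, 1, 2, 5, 7, 8}; Z2 = {0, 1, 2, 5, 7}; fixed.
Sat(EG (AF ¬r)) = {0, 1, 2, 5, 7}
EF (EG (AF ¬r)): least fixpoint, start Z0 = {0, 1, 2, 5, 7}, add states with some successor in Z. Already a fixed point.
Sat(EF (EG (AF ¬r))) = {0, 1, 2, 5, 7}

{0, 1, 2, 5, 7}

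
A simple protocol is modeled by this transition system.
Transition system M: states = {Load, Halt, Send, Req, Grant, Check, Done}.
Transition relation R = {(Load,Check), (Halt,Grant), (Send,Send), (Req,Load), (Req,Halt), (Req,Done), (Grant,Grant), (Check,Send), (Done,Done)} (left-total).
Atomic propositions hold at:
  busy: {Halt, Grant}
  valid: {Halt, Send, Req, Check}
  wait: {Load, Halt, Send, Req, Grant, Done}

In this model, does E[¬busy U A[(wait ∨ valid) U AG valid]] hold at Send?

Yes

Sat(¬busy) = {Load, Send, Req, Check, Done}
Sat(wait ∨ valid) = {Load, Halt, Send, Req, Grant, Check, Done}
AG valid: greatest fixpoint, start Z0 = {Halt, Send, Req, Check}, keep only states in Sat with every successor in Z. Z1 = {Send, Check}; fixed.
Sat(AG valid) = {Send, Check}
A[(wait ∨ valid) U AG valid]: least fixpoint, start Z0 = Sat(AG valid) = {Send, Check}, add states in Sat(wait ∨ valid) with every successor in Z. Z1 = {Load, Send, Check}; fixed.
Sat(A[(wait ∨ valid) U AG valid]) = {Load, Send, Check}
E[¬busy U A[(wait ∨ valid) U AG valid]]: least fixpoint, start Z0 = Sat(A[(wait ∨ valid) U AG valid]) = {Load, Send, Check}, add states in Sat(¬busy) with some successor in Z. Z1 = {Load, Send, Req, Check}; fixed.
Sat(E[¬busy U A[(wait ∨ valid) U AG valid]]) = {Load, Send, Req, Check}
Send ∈ Sat(E[¬busy U A[(wait ∨ valid) U AG valid]]) = {Load, Send, Req, Check}, so the formula holds at Send.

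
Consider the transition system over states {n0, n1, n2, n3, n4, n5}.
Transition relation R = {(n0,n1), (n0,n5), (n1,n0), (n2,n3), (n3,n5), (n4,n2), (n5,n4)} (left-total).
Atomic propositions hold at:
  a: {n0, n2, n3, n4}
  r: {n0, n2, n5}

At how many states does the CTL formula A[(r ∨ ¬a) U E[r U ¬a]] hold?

3

Sat(¬a) = {n1, n5}
Sat(r ∨ ¬a) = {n0, n1, n2, n5}
E[r U ¬a]: least fixpoint, start Z0 = Sat(¬a) = {n1, n5}, add states in Sat(r) with some successor in Z. Z1 = {n0, n1, n5}; fixed.
Sat(E[r U ¬a]) = {n0, n1, n5}
A[(r ∨ ¬a) U E[r U ¬a]]: least fixpoint, start Z0 = Sat(E[r U ¬a]) = {n0, n1, n5}, add states in Sat(r ∨ ¬a) with every successor in Z. Already a fixed point.
Sat(A[(r ∨ ¬a) U E[r U ¬a]]) = {n0, n1, n5}
|Sat(A[(r ∨ ¬a) U E[r U ¬a]])| = |{n0, n1, n5}| = 3.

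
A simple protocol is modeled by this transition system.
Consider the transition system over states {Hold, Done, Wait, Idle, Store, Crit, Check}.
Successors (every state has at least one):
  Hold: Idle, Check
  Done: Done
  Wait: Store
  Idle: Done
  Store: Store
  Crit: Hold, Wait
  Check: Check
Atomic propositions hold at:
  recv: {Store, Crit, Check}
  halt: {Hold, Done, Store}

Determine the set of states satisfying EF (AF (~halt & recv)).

{Hold, Crit, Check}

Sat(~halt) = {Wait, Idle, Crit, Check}
Sat(~halt & recv) = {Crit, Check}
AF (~halt & recv): least fixpoint, start Z0 = {Crit, Check}, add states with every successor in Z. Already a fixed point.
Sat(AF (~halt & recv)) = {Crit, Check}
EF (AF (~halt & recv)): least fixpoint, start Z0 = {Crit, Check}, add states with some successor in Z. Z1 = {Hold, Crit, Check}; fixed.
Sat(EF (AF (~halt & recv))) = {Hold, Crit, Check}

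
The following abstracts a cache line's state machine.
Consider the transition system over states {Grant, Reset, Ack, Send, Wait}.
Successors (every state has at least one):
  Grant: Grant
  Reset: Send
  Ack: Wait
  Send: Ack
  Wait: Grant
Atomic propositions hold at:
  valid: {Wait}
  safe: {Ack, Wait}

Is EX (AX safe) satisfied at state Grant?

No

Sat(AX safe) = {s : every successor in {Ack, Wait}} = {Ack, Send}
Sat(EX (AX safe)) = {s : some successor in {Ack, Send}} = {Reset, Send}
Grant ∉ Sat(EX (AX safe)) = {Reset, Send}, so the formula does not hold at Grant.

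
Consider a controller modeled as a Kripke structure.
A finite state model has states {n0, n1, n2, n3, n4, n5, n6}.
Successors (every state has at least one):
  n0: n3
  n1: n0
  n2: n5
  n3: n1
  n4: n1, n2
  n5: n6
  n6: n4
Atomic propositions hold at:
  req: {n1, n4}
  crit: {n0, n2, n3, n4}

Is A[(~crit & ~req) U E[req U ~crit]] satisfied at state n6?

Yes

Sat(~crit) = {n1, n5, n6}
Sat(~req) = {n0, n2, n3, n5, n6}
Sat(~crit & ~req) = {n5, n6}
E[req U ~crit]: least fixpoint, start Z0 = Sat(~crit) = {n1, n5, n6}, add states in Sat(req) with some successor in Z. Z1 = {n1, n4, n5, n6}; fixed.
Sat(E[req U ~crit]) = {n1, n4, n5, n6}
A[(~crit & ~req) U E[req U ~crit]]: least fixpoint, start Z0 = Sat(E[req U ~crit]) = {n1, n4, n5, n6}, add states in Sat(~crit & ~req) with every successor in Z. Already a fixed point.
Sat(A[(~crit & ~req) U E[req U ~crit]]) = {n1, n4, n5, n6}
n6 ∈ Sat(A[(~crit & ~req) U E[req U ~crit]]) = {n1, n4, n5, n6}, so the formula holds at n6.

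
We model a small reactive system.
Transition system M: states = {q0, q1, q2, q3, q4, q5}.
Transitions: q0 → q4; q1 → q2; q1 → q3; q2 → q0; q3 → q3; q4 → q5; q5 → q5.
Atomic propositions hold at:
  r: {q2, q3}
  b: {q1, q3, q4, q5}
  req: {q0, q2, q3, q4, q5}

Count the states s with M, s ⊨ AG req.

5

AG req: greatest fixpoint, start Z0 = {q0, q2, q3, q4, q5}, keep only states in Sat with every successor in Z. Already a fixed point.
Sat(AG req) = {q0, q2, q3, q4, q5}
|Sat(AG req)| = |{q0, q2, q3, q4, q5}| = 5.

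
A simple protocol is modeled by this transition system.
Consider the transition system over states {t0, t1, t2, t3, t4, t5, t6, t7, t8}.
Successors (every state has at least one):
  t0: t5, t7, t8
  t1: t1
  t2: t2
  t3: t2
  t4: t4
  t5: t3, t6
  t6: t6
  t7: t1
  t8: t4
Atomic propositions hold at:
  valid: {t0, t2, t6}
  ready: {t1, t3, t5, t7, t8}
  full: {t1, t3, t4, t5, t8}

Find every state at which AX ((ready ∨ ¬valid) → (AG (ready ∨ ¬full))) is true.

{t1, t2, t3, t5, t6, t7}

Sat(¬valid) = {t1, t3, t4, t5, t7, t8}
Sat(ready ∨ ¬valid) = {t1, t3, t4, t5, t7, t8}
Sat(¬full) = {t0, t2, t6, t7}
Sat(ready ∨ ¬full) = {t0, t1, t2, t3, t5, t6, t7, t8}
AG (ready ∨ ¬full): greatest fixpoint, start Z0 = {t0, t1, t2, t3, t5, t6, t7, t8}, keep only states in Sat with every successor in Z. Z1 = {t0, t1, t2, t3, t5, t6, t7}; Z2 = {t1, t2, t3, t5, t6, t7}; fixed.
Sat(AG (ready ∨ ¬full)) = {t1, t2, t3, t5, t6, t7}
Sat((ready ∨ ¬valid) → (AG (ready ∨ ¬full))) = {t0, t1, t2, t3, t5, t6, t7}
Sat(AX ((ready ∨ ¬valid) → (AG (ready ∨ ¬full)))) = {s : every successor in {t0, t1, t2, t3, t5, t6, t7}} = {t1, t2, t3, t5, t6, t7}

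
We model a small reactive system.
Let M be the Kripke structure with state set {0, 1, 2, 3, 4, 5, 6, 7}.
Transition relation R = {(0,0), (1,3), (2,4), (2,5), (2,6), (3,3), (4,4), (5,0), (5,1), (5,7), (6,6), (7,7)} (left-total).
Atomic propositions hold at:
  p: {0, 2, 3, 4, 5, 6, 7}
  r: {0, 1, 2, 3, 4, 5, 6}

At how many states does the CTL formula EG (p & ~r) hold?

1

Sat(~r) = {7}
Sat(p & ~r) = {7}
EG (p & ~r): greatest fixpoint, start Z0 = {7}, keep only states in Sat with some successor in Z. Already a fixed point.
Sat(EG (p & ~r)) = {7}
|Sat(EG (p & ~r))| = |{7}| = 1.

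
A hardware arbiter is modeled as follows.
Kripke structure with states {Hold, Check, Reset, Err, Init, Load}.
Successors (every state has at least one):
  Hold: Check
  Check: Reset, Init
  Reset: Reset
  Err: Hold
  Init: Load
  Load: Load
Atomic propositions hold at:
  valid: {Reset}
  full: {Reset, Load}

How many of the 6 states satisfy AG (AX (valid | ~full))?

1

Sat(~full) = {Hold, Check, Err, Init}
Sat(valid | ~full) = {Hold, Check, Reset, Err, Init}
Sat(AX (valid | ~full)) = {s : every successor in {Hold, Check, Reset, Err, Init}} = {Hold, Check, Reset, Err}
AG (AX (valid | ~full)): greatest fixpoint, start Z0 = {Hold, Check, Reset, Err}, keep only states in Sat with every successor in Z. Z1 = {Hold, Reset, Err}; Z2 = {Reset, Err}; Z3 = {Reset}; fixed.
Sat(AG (AX (valid | ~full))) = {Reset}
|Sat(AG (AX (valid | ~full)))| = |{Reset}| = 1.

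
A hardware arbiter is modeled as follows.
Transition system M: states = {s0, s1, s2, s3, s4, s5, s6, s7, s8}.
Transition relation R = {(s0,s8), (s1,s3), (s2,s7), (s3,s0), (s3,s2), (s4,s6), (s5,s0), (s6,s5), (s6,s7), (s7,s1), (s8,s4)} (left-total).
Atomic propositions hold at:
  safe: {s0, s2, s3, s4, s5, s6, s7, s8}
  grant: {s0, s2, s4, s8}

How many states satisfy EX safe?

8

Sat(EX safe) = {s : some successor in {s0, s2, s3, s4, s5, s6, s7, s8}} = {s0, s1, s2, s3, s4, s5, s6, s8}
|Sat(EX safe)| = |{s0, s1, s2, s3, s4, s5, s6, s8}| = 8.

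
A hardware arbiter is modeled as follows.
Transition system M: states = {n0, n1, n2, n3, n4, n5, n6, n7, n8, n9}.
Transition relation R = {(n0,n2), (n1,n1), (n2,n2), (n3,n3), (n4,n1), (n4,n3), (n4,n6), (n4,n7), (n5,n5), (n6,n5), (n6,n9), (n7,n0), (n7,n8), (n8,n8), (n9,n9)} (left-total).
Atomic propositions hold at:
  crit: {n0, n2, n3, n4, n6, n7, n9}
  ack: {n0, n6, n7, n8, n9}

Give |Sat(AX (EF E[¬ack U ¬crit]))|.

3

Sat(¬ack) = {n1, n2, n3, n4, n5}
Sat(¬crit) = {n1, n5, n8}
E[¬ack U ¬crit]: least fixpoint, start Z0 = Sat(¬crit) = {n1, n5, n8}, add states in Sat(¬ack) with some successor in Z. Z1 = {n1, n4, n5, n8}; fixed.
Sat(E[¬ack U ¬crit]) = {n1, n4, n5, n8}
EF E[¬ack U ¬crit]: least fixpoint, start Z0 = {n1, n4, n5, n8}, add states with some successor in Z. Z1 = {n1, n4, n5, n6, n7, n8}; fixed.
Sat(EF E[¬ack U ¬crit]) = {n1, n4, n5, n6, n7, n8}
Sat(AX (EF E[¬ack U ¬crit])) = {s : every successor in {n1, n4, n5, n6, n7, n8}} = {n1, n5, n8}
|Sat(AX (EF E[¬ack U ¬crit]))| = |{n1, n5, n8}| = 3.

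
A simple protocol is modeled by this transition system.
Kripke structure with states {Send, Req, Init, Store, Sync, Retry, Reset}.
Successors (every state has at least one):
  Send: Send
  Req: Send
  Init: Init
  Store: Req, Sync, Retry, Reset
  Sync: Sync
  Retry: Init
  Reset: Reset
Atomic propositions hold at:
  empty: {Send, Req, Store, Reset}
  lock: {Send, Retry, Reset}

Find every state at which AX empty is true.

{Send, Req, Reset}

Sat(AX empty) = {s : every successor in {Send, Req, Store, Reset}} = {Send, Req, Reset}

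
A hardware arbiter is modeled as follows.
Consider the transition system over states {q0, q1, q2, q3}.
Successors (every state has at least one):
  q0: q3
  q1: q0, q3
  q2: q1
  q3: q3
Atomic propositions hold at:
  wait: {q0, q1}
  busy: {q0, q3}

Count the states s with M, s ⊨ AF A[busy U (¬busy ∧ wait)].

Sat(¬busy) = {q1, q2}
Sat(¬busy ∧ wait) = {q1}
A[busy U (¬busy ∧ wait)]: least fixpoint, start Z0 = Sat((¬busy ∧ wait)) = {q1}, add states in Sat(busy) with every successor in Z. Already a fixed point.
Sat(A[busy U (¬busy ∧ wait)]) = {q1}
AF A[busy U (¬busy ∧ wait)]: least fixpoint, start Z0 = {q1}, add states with every successor in Z. Z1 = {q1, q2}; fixed.
Sat(AF A[busy U (¬busy ∧ wait)]) = {q1, q2}
|Sat(AF A[busy U (¬busy ∧ wait)])| = |{q1, q2}| = 2.

2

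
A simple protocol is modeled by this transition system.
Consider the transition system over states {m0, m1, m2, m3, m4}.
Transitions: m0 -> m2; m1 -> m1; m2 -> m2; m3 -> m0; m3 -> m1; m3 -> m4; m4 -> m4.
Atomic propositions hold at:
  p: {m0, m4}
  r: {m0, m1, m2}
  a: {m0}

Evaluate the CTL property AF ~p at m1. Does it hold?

Yes

Sat(~p) = {m1, m2, m3}
AF ~p: least fixpoint, start Z0 = {m1, m2, m3}, add states with every successor in Z. Z1 = {m0, m1, m2, m3}; fixed.
Sat(AF ~p) = {m0, m1, m2, m3}
m1 ∈ Sat(AF ~p) = {m0, m1, m2, m3}, so the formula holds at m1.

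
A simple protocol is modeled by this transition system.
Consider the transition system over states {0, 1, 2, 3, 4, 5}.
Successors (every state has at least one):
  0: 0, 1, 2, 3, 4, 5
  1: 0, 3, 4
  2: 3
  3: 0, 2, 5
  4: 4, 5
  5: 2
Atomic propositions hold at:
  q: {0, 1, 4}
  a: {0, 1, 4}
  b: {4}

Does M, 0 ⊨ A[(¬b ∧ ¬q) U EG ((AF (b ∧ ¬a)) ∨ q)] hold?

Yes

Sat(¬b) = {0, 1, 2, 3, 5}
Sat(¬q) = {2, 3, 5}
Sat(¬b ∧ ¬q) = {2, 3, 5}
Sat(¬a) = {2, 3, 5}
Sat(b ∧ ¬a) = ∅
AF (b ∧ ¬a): least fixpoint, start Z0 = ∅, add states with every successor in Z. Already a fixed point.
Sat(AF (b ∧ ¬a)) = ∅
Sat((AF (b ∧ ¬a)) ∨ q) = {0, 1, 4}
EG ((AF (b ∧ ¬a)) ∨ q): greatest fixpoint, start Z0 = {0, 1, 4}, keep only states in Sat with some successor in Z. Already a fixed point.
Sat(EG ((AF (b ∧ ¬a)) ∨ q)) = {0, 1, 4}
A[(¬b ∧ ¬q) U EG ((AF (b ∧ ¬a)) ∨ q)]: least fixpoint, start Z0 = Sat(EG ((AF (b ∧ ¬a)) ∨ q)) = {0, 1, 4}, add states in Sat(¬b ∧ ¬q) with every successor in Z. Already a fixed point.
Sat(A[(¬b ∧ ¬q) U EG ((AF (b ∧ ¬a)) ∨ q)]) = {0, 1, 4}
0 ∈ Sat(A[(¬b ∧ ¬q) U EG ((AF (b ∧ ¬a)) ∨ q)]) = {0, 1, 4}, so the formula holds at 0.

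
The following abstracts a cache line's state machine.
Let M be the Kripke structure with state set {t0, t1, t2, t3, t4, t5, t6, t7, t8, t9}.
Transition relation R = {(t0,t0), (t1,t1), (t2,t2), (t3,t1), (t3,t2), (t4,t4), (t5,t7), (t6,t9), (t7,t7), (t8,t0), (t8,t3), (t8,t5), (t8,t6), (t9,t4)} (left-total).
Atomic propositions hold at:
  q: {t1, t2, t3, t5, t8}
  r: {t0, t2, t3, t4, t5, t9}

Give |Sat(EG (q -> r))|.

Sat(q -> r) = {t0, t2, t3, t4, t5, t6, t7, t9}
EG (q -> r): greatest fixpoint, start Z0 = {t0, t2, t3, t4, t5, t6, t7, t9}, keep only states in Sat with some successor in Z. Already a fixed point.
Sat(EG (q -> r)) = {t0, t2, t3, t4, t5, t6, t7, t9}
|Sat(EG (q -> r))| = |{t0, t2, t3, t4, t5, t6, t7, t9}| = 8.

8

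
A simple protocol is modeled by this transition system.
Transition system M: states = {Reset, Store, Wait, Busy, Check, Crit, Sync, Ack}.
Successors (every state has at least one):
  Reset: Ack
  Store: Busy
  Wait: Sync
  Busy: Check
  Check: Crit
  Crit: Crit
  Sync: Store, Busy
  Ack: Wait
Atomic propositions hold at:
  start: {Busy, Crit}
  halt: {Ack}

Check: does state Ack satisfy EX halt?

Sat(EX halt) = {s : some successor in {Ack}} = {Reset}
Ack ∉ Sat(EX halt) = {Reset}, so the formula does not hold at Ack.

No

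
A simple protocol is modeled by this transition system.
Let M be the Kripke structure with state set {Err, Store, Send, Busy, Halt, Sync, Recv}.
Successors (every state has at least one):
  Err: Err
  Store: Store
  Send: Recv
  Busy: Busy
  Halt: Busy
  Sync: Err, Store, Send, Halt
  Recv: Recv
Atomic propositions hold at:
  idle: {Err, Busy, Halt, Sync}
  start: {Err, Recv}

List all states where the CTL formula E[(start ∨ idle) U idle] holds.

Sat(start ∨ idle) = {Err, Busy, Halt, Sync, Recv}
E[(start ∨ idle) U idle]: least fixpoint, start Z0 = Sat(idle) = {Err, Busy, Halt, Sync}, add states in Sat(start ∨ idle) with some successor in Z. Already a fixed point.
Sat(E[(start ∨ idle) U idle]) = {Err, Busy, Halt, Sync}

{Err, Busy, Halt, Sync}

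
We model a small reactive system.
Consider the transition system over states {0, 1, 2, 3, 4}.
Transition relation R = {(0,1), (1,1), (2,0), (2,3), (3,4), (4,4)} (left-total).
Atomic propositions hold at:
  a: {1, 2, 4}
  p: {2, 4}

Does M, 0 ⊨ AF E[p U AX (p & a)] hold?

No

Sat(p & a) = {2, 4}
Sat(AX (p & a)) = {s : every successor in {2, 4}} = {3, 4}
E[p U AX (p & a)]: least fixpoint, start Z0 = Sat(AX (p & a)) = {3, 4}, add states in Sat(p) with some successor in Z. Z1 = {2, 3, 4}; fixed.
Sat(E[p U AX (p & a)]) = {2, 3, 4}
AF E[p U AX (p & a)]: least fixpoint, start Z0 = {2, 3, 4}, add states with every successor in Z. Already a fixed point.
Sat(AF E[p U AX (p & a)]) = {2, 3, 4}
0 ∉ Sat(AF E[p U AX (p & a)]) = {2, 3, 4}, so the formula does not hold at 0.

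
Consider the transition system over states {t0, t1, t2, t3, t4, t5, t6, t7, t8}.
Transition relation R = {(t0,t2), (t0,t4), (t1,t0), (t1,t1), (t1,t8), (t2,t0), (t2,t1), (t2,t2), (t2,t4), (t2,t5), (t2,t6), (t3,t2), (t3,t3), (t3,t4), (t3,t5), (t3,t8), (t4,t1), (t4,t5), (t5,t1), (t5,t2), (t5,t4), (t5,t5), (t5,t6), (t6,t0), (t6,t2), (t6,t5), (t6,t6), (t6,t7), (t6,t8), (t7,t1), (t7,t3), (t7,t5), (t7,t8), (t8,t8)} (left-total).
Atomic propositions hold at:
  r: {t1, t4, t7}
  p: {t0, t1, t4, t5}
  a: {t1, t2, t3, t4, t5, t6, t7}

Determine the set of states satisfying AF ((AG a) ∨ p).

AG a: greatest fixpoint, start Z0 = {t1, t2, t3, t4, t5, t6, t7}, keep only states in Sat with every successor in Z. Z1 = {t4, t5}; Z2 = ∅; fixed.
Sat(AG a) = ∅
Sat((AG a) ∨ p) = {t0, t1, t4, t5}
AF ((AG a) ∨ p): least fixpoint, start Z0 = {t0, t1, t4, t5}, add states with every successor in Z. Already a fixed point.
Sat(AF ((AG a) ∨ p)) = {t0, t1, t4, t5}

{t0, t1, t4, t5}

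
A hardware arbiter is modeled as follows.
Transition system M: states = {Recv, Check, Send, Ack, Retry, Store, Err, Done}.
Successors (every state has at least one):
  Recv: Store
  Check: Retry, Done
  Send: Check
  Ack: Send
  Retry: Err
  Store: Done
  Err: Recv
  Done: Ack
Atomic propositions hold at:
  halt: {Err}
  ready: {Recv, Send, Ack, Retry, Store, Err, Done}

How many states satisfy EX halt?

1

Sat(EX halt) = {s : some successor in {Err}} = {Retry}
|Sat(EX halt)| = |{Retry}| = 1.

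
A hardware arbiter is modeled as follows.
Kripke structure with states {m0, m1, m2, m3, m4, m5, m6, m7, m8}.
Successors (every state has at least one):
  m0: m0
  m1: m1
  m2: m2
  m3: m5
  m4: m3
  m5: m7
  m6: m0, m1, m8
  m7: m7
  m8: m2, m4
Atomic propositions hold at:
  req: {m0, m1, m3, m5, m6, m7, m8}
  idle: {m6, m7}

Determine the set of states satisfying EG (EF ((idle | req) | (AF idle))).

{m0, m1, m3, m4, m5, m6, m7, m8}

Sat(idle | req) = {m0, m1, m3, m5, m6, m7, m8}
AF idle: least fixpoint, start Z0 = {m6, m7}, add states with every successor in Z. Z1 = {m5, m6, m7}; Z2 = {m3, m5, m6, m7}; Z3 = {m3, m4, m5, m6, m7}; fixed.
Sat(AF idle) = {m3, m4, m5, m6, m7}
Sat((idle | req) | (AF idle)) = {m0, m1, m3, m4, m5, m6, m7, m8}
EF ((idle | req) | (AF idle)): least fixpoint, start Z0 = {m0, m1, m3, m4, m5, m6, m7, m8}, add states with some successor in Z. Already a fixed point.
Sat(EF ((idle | req) | (AF idle))) = {m0, m1, m3, m4, m5, m6, m7, m8}
EG (EF ((idle | req) | (AF idle))): greatest fixpoint, start Z0 = {m0, m1, m3, m4, m5, m6, m7, m8}, keep only states in Sat with some successor in Z. Already a fixed point.
Sat(EG (EF ((idle | req) | (AF idle)))) = {m0, m1, m3, m4, m5, m6, m7, m8}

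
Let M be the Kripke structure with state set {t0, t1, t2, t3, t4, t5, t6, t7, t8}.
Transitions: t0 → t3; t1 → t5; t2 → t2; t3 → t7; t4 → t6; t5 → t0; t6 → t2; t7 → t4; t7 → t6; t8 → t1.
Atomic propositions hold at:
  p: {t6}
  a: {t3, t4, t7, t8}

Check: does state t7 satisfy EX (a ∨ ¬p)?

Sat(¬p) = {t0, t1, t2, t3, t4, t5, t7, t8}
Sat(a ∨ ¬p) = {t0, t1, t2, t3, t4, t5, t7, t8}
Sat(EX (a ∨ ¬p)) = {s : some successor in {t0, t1, t2, t3, t4, t5, t7, t8}} = {t0, t1, t2, t3, t5, t6, t7, t8}
t7 ∈ Sat(EX (a ∨ ¬p)) = {t0, t1, t2, t3, t5, t6, t7, t8}, so the formula holds at t7.

Yes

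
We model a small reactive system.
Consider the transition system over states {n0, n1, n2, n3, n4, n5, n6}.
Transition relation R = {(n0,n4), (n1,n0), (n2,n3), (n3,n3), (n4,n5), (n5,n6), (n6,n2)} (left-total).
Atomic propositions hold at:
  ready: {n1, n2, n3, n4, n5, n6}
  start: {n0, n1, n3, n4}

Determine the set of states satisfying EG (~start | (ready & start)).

Sat(~start) = {n2, n5, n6}
Sat(ready & start) = {n1, n3, n4}
Sat(~start | (ready & start)) = {n1, n2, n3, n4, n5, n6}
EG (~start | (ready & start)): greatest fixpoint, start Z0 = {n1, n2, n3, n4, n5, n6}, keep only states in Sat with some successor in Z. Z1 = {n2, n3, n4, n5, n6}; fixed.
Sat(EG (~start | (ready & start))) = {n2, n3, n4, n5, n6}

{n2, n3, n4, n5, n6}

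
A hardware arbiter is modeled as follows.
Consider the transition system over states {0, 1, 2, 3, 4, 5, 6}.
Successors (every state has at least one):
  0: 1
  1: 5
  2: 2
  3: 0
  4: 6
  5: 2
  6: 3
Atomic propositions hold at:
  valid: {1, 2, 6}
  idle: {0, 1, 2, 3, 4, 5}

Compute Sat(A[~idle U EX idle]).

{0, 1, 2, 3, 5, 6}

Sat(~idle) = {6}
Sat(EX idle) = {s : some successor in {0, 1, 2, 3, 4, 5}} = {0, 1, 2, 3, 5, 6}
A[~idle U EX idle]: least fixpoint, start Z0 = Sat(EX idle) = {0, 1, 2, 3, 5, 6}, add states in Sat(~idle) with every successor in Z. Already a fixed point.
Sat(A[~idle U EX idle]) = {0, 1, 2, 3, 5, 6}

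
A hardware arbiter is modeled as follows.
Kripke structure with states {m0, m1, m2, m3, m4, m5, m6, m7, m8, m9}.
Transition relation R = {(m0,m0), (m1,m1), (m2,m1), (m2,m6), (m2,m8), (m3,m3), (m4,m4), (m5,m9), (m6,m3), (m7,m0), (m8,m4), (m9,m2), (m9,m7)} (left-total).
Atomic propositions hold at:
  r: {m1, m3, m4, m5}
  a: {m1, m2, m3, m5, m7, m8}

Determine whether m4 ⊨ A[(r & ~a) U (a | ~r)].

Sat(~a) = {m0, m4, m6, m9}
Sat(r & ~a) = {m4}
Sat(~r) = {m0, m2, m6, m7, m8, m9}
Sat(a | ~r) = {m0, m1, m2, m3, m5, m6, m7, m8, m9}
A[(r & ~a) U (a | ~r)]: least fixpoint, start Z0 = Sat((a | ~r)) = {m0, m1, m2, m3, m5, m6, m7, m8, m9}, add states in Sat(r & ~a) with every successor in Z. Already a fixed point.
Sat(A[(r & ~a) U (a | ~r)]) = {m0, m1, m2, m3, m5, m6, m7, m8, m9}
m4 ∉ Sat(A[(r & ~a) U (a | ~r)]) = {m0, m1, m2, m3, m5, m6, m7, m8, m9}, so the formula does not hold at m4.

No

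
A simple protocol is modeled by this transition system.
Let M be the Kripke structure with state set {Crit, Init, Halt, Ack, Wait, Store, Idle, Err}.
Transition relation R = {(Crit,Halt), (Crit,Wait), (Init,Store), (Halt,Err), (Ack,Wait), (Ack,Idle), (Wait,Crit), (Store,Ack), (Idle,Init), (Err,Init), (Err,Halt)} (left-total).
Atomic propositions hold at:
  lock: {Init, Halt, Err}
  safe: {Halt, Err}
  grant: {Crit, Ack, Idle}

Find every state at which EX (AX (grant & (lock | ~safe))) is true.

{Crit, Init, Ack}

Sat(~safe) = {Crit, Init, Ack, Wait, Store, Idle}
Sat(lock | ~safe) = {Crit, Init, Halt, Ack, Wait, Store, Idle, Err}
Sat(grant & (lock | ~safe)) = {Crit, Ack, Idle}
Sat(AX (grant & (lock | ~safe))) = {s : every successor in {Crit, Ack, Idle}} = {Wait, Store}
Sat(EX (AX (grant & (lock | ~safe)))) = {s : some successor in {Wait, Store}} = {Crit, Init, Ack}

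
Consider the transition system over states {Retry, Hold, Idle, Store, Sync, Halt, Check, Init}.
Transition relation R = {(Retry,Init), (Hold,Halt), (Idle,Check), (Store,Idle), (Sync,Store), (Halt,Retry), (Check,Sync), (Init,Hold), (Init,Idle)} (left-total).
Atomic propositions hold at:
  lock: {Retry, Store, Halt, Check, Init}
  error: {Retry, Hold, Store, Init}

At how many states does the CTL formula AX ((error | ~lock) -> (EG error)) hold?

2

Sat(~lock) = {Hold, Idle, Sync}
Sat(error | ~lock) = {Retry, Hold, Idle, Store, Sync, Init}
EG error: greatest fixpoint, start Z0 = {Retry, Hold, Store, Init}, keep only states in Sat with some successor in Z. Z1 = {Retry, Init}; Z2 = {Retry}; Z3 = ∅; fixed.
Sat(EG error) = ∅
Sat((error | ~lock) -> (EG error)) = {Halt, Check}
Sat(AX ((error | ~lock) -> (EG error))) = {s : every successor in {Halt, Check}} = {Hold, Idle}
|Sat(AX ((error | ~lock) -> (EG error)))| = |{Hold, Idle}| = 2.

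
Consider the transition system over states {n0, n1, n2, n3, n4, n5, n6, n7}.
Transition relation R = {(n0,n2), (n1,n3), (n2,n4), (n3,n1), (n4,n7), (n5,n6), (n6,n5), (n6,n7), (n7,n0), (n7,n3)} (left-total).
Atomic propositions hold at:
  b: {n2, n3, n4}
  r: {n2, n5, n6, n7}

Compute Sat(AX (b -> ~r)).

Sat(~r) = {n0, n1, n3, n4}
Sat(b -> ~r) = {n0, n1, n3, n4, n5, n6, n7}
Sat(AX (b -> ~r)) = {s : every successor in {n0, n1, n3, n4, n5, n6, n7}} = {n1, n2, n3, n4, n5, n6, n7}

{n1, n2, n3, n4, n5, n6, n7}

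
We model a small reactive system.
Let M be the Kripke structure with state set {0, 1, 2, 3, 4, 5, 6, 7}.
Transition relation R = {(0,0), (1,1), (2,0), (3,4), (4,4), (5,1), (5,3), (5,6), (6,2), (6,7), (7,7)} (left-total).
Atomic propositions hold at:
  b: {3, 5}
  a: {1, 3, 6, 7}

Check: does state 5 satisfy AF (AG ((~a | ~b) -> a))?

Sat(~a) = {0, 2, 4, 5}
Sat(~b) = {0, 1, 2, 4, 6, 7}
Sat(~a | ~b) = {0, 1, 2, 4, 5, 6, 7}
Sat((~a | ~b) -> a) = {1, 3, 6, 7}
AG ((~a | ~b) -> a): greatest fixpoint, start Z0 = {1, 3, 6, 7}, keep only states in Sat with every successor in Z. Z1 = {1, 7}; fixed.
Sat(AG ((~a | ~b) -> a)) = {1, 7}
AF (AG ((~a | ~b) -> a)): least fixpoint, start Z0 = {1, 7}, add states with every successor in Z. Already a fixed point.
Sat(AF (AG ((~a | ~b) -> a))) = {1, 7}
5 ∉ Sat(AF (AG ((~a | ~b) -> a))) = {1, 7}, so the formula does not hold at 5.

No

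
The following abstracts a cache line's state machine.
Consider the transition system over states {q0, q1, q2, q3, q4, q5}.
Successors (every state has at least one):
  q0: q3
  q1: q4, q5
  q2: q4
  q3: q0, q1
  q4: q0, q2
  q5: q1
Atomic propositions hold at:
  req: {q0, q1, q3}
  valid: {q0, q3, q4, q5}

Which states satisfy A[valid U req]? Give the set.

A[valid U req]: least fixpoint, start Z0 = Sat(req) = {q0, q1, q3}, add states in Sat(valid) with every successor in Z. Z1 = {q0, q1, q3, q5}; fixed.
Sat(A[valid U req]) = {q0, q1, q3, q5}

{q0, q1, q3, q5}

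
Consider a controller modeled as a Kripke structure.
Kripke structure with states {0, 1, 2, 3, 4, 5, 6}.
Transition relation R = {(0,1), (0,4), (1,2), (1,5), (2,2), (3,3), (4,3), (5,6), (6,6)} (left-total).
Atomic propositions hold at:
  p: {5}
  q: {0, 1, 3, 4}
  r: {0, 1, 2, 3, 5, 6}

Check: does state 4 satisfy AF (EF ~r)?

Sat(~r) = {4}
EF ~r: least fixpoint, start Z0 = {4}, add states with some successor in Z. Z1 = {0, 4}; fixed.
Sat(EF ~r) = {0, 4}
AF (EF ~r): least fixpoint, start Z0 = {0, 4}, add states with every successor in Z. Already a fixed point.
Sat(AF (EF ~r)) = {0, 4}
4 ∈ Sat(AF (EF ~r)) = {0, 4}, so the formula holds at 4.

Yes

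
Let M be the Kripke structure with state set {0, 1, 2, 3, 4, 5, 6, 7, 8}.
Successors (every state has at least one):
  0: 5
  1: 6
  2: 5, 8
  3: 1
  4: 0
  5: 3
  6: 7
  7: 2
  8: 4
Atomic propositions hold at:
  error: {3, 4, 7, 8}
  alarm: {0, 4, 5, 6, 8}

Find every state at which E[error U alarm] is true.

E[error U alarm]: least fixpoint, start Z0 = Sat(alarm) = {0, 4, 5, 6, 8}, add states in Sat(error) with some successor in Z. Already a fixed point.
Sat(E[error U alarm]) = {0, 4, 5, 6, 8}

{0, 4, 5, 6, 8}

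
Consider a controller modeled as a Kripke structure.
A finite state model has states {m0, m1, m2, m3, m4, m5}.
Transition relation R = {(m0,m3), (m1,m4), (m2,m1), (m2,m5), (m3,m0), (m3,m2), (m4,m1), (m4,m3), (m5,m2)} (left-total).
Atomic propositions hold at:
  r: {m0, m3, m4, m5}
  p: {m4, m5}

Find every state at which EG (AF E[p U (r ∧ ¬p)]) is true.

{m0, m1, m3, m4}

Sat(¬p) = {m0, m1, m2, m3}
Sat(r ∧ ¬p) = {m0, m3}
E[p U (r ∧ ¬p)]: least fixpoint, start Z0 = Sat((r ∧ ¬p)) = {m0, m3}, add states in Sat(p) with some successor in Z. Z1 = {m0, m3, m4}; fixed.
Sat(E[p U (r ∧ ¬p)]) = {m0, m3, m4}
AF E[p U (r ∧ ¬p)]: least fixpoint, start Z0 = {m0, m3, m4}, add states with every successor in Z. Z1 = {m0, m1, m3, m4}; fixed.
Sat(AF E[p U (r ∧ ¬p)]) = {m0, m1, m3, m4}
EG (AF E[p U (r ∧ ¬p)]): greatest fixpoint, start Z0 = {m0, m1, m3, m4}, keep only states in Sat with some successor in Z. Already a fixed point.
Sat(EG (AF E[p U (r ∧ ¬p)])) = {m0, m1, m3, m4}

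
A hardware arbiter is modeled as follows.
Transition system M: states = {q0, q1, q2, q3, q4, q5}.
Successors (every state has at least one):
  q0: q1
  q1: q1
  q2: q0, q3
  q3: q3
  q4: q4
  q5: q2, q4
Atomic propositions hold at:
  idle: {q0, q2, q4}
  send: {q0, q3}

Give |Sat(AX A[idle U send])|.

A[idle U send]: least fixpoint, start Z0 = Sat(send) = {q0, q3}, add states in Sat(idle) with every successor in Z. Z1 = {q0, q2, q3}; fixed.
Sat(A[idle U send]) = {q0, q2, q3}
Sat(AX A[idle U send]) = {s : every successor in {q0, q2, q3}} = {q2, q3}
|Sat(AX A[idle U send])| = |{q2, q3}| = 2.

2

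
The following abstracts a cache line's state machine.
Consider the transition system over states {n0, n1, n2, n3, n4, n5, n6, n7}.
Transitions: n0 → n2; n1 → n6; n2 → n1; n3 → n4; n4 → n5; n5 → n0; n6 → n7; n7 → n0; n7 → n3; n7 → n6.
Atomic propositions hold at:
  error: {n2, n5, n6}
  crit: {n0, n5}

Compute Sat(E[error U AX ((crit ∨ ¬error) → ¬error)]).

{n0, n1, n2, n3, n5, n6, n7}

Sat(¬error) = {n0, n1, n3, n4, n7}
Sat(crit ∨ ¬error) = {n0, n1, n3, n4, n5, n7}
Sat((crit ∨ ¬error) → ¬error) = {n0, n1, n2, n3, n4, n6, n7}
Sat(AX ((crit ∨ ¬error) → ¬error)) = {s : every successor in {n0, n1, n2, n3, n4, n6, n7}} = {n0, n1, n2, n3, n5, n6, n7}
E[error U AX ((crit ∨ ¬error) → ¬error)]: least fixpoint, start Z0 = Sat(AX ((crit ∨ ¬error) → ¬error)) = {n0, n1, n2, n3, n5, n6, n7}, add states in Sat(error) with some successor in Z. Already a fixed point.
Sat(E[error U AX ((crit ∨ ¬error) → ¬error)]) = {n0, n1, n2, n3, n5, n6, n7}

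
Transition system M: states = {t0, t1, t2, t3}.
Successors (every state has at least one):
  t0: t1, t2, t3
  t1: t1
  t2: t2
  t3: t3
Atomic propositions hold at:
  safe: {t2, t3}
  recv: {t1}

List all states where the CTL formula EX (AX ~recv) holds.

{t0, t2, t3}

Sat(~recv) = {t0, t2, t3}
Sat(AX ~recv) = {s : every successor in {t0, t2, t3}} = {t2, t3}
Sat(EX (AX ~recv)) = {s : some successor in {t2, t3}} = {t0, t2, t3}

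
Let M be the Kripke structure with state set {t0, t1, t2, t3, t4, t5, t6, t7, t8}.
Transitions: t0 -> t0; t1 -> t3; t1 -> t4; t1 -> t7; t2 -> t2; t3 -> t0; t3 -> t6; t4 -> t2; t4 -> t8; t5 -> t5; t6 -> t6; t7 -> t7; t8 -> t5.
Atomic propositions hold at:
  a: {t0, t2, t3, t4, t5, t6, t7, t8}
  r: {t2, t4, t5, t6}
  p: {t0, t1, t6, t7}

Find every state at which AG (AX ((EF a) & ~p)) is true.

{t2, t4, t5, t8}

EF a: least fixpoint, start Z0 = {t0, t2, t3, t4, t5, t6, t7, t8}, add states with some successor in Z. Z1 = {t0, t1, t2, t3, t4, t5, t6, t7, t8}; fixed.
Sat(EF a) = {t0, t1, t2, t3, t4, t5, t6, t7, t8}
Sat(~p) = {t2, t3, t4, t5, t8}
Sat((EF a) & ~p) = {t2, t3, t4, t5, t8}
Sat(AX ((EF a) & ~p)) = {s : every successor in {t2, t3, t4, t5, t8}} = {t2, t4, t5, t8}
AG (AX ((EF a) & ~p)): greatest fixpoint, start Z0 = {t2, t4, t5, t8}, keep only states in Sat with every successor in Z. Already a fixed point.
Sat(AG (AX ((EF a) & ~p))) = {t2, t4, t5, t8}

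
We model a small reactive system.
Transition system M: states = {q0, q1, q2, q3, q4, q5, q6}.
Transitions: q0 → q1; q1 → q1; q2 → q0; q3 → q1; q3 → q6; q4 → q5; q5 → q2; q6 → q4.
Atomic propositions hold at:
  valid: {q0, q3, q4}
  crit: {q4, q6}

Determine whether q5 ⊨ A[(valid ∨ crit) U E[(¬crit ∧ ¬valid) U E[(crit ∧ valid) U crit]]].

No

Sat(valid ∨ crit) = {q0, q3, q4, q6}
Sat(¬crit) = {q0, q1, q2, q3, q5}
Sat(¬valid) = {q1, q2, q5, q6}
Sat(¬crit ∧ ¬valid) = {q1, q2, q5}
Sat(crit ∧ valid) = {q4}
E[(crit ∧ valid) U crit]: least fixpoint, start Z0 = Sat(crit) = {q4, q6}, add states in Sat(crit ∧ valid) with some successor in Z. Already a fixed point.
Sat(E[(crit ∧ valid) U crit]) = {q4, q6}
E[(¬crit ∧ ¬valid) U E[(crit ∧ valid) U crit]]: least fixpoint, start Z0 = Sat(E[(crit ∧ valid) U crit]) = {q4, q6}, add states in Sat(¬crit ∧ ¬valid) with some successor in Z. Already a fixed point.
Sat(E[(¬crit ∧ ¬valid) U E[(crit ∧ valid) U crit]]) = {q4, q6}
A[(valid ∨ crit) U E[(¬crit ∧ ¬valid) U E[(crit ∧ valid) U crit]]]: least fixpoint, start Z0 = Sat(E[(¬crit ∧ ¬valid) U E[(crit ∧ valid) U crit]]) = {q4, q6}, add states in Sat(valid ∨ crit) with every successor in Z. Already a fixed point.
Sat(A[(valid ∨ crit) U E[(¬crit ∧ ¬valid) U E[(crit ∧ valid) U crit]]]) = {q4, q6}
q5 ∉ Sat(A[(valid ∨ crit) U E[(¬crit ∧ ¬valid) U E[(crit ∧ valid) U crit]]]) = {q4, q6}, so the formula does not hold at q5.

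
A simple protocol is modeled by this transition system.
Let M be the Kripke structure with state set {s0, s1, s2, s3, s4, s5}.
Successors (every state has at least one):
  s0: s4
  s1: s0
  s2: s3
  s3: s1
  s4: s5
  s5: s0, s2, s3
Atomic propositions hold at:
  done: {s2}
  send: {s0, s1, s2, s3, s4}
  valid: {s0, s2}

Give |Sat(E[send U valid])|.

4

E[send U valid]: least fixpoint, start Z0 = Sat(valid) = {s0, s2}, add states in Sat(send) with some successor in Z. Z1 = {s0, s1, s2}; Z2 = {s0, s1, s2, s3}; fixed.
Sat(E[send U valid]) = {s0, s1, s2, s3}
|Sat(E[send U valid])| = |{s0, s1, s2, s3}| = 4.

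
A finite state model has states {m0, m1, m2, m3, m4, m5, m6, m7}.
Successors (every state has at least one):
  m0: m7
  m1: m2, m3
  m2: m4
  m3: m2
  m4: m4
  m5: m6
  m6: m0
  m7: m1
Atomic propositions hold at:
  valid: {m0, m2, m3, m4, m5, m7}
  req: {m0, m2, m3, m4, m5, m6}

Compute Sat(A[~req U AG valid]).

Sat(~req) = {m1, m7}
AG valid: greatest fixpoint, start Z0 = {m0, m2, m3, m4, m5, m7}, keep only states in Sat with every successor in Z. Z1 = {m0, m2, m3, m4}; Z2 = {m2, m3, m4}; fixed.
Sat(AG valid) = {m2, m3, m4}
A[~req U AG valid]: least fixpoint, start Z0 = Sat(AG valid) = {m2, m3, m4}, add states in Sat(~req) with every successor in Z. Z1 = {m1, m2, m3, m4}; Z2 = {m1, m2, m3, m4, m7}; fixed.
Sat(A[~req U AG valid]) = {m1, m2, m3, m4, m7}

{m1, m2, m3, m4, m7}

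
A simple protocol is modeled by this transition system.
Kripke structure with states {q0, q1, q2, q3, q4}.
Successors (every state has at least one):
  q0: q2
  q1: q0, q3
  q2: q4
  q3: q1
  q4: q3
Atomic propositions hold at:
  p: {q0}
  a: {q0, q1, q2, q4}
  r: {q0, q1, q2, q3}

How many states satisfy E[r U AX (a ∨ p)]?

Sat(a ∨ p) = {q0, q1, q2, q4}
Sat(AX (a ∨ p)) = {s : every successor in {q0, q1, q2, q4}} = {q0, q2, q3}
E[r U AX (a ∨ p)]: least fixpoint, start Z0 = Sat(AX (a ∨ p)) = {q0, q2, q3}, add states in Sat(r) with some successor in Z. Z1 = {q0, q1, q2, q3}; fixed.
Sat(E[r U AX (a ∨ p)]) = {q0, q1, q2, q3}
|Sat(E[r U AX (a ∨ p)])| = |{q0, q1, q2, q3}| = 4.

4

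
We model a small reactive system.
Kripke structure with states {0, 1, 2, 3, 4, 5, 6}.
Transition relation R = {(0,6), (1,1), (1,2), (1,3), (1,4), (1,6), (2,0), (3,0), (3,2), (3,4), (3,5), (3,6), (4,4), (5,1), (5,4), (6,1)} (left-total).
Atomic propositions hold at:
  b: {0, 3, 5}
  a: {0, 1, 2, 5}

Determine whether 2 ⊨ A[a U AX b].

Yes

Sat(AX b) = {s : every successor in {0, 3, 5}} = {2}
A[a U AX b]: least fixpoint, start Z0 = Sat(AX b) = {2}, add states in Sat(a) with every successor in Z. Already a fixed point.
Sat(A[a U AX b]) = {2}
2 ∈ Sat(A[a U AX b]) = {2}, so the formula holds at 2.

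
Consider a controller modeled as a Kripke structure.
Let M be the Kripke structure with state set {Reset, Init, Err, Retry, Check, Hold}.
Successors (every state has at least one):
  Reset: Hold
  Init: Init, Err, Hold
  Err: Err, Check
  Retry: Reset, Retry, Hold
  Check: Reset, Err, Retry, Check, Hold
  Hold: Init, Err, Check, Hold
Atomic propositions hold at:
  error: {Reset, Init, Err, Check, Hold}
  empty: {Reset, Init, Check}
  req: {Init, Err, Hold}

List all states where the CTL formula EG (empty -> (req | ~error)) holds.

Sat(~error) = {Retry}
Sat(req | ~error) = {Init, Err, Retry, Hold}
Sat(empty -> (req | ~error)) = {Init, Err, Retry, Hold}
EG (empty -> (req | ~error)): greatest fixpoint, start Z0 = {Init, Err, Retry, Hold}, keep only states in Sat with some successor in Z. Already a fixed point.
Sat(EG (empty -> (req | ~error))) = {Init, Err, Retry, Hold}

{Init, Err, Retry, Hold}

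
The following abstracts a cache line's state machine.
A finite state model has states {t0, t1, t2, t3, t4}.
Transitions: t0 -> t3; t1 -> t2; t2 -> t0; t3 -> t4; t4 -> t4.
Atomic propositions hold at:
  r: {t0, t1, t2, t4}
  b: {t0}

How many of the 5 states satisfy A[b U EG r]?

1

EG r: greatest fixpoint, start Z0 = {t0, t1, t2, t4}, keep only states in Sat with some successor in Z. Z1 = {t1, t2, t4}; Z2 = {t1, t4}; Z3 = {t4}; fixed.
Sat(EG r) = {t4}
A[b U EG r]: least fixpoint, start Z0 = Sat(EG r) = {t4}, add states in Sat(b) with every successor in Z. Already a fixed point.
Sat(A[b U EG r]) = {t4}
|Sat(A[b U EG r])| = |{t4}| = 1.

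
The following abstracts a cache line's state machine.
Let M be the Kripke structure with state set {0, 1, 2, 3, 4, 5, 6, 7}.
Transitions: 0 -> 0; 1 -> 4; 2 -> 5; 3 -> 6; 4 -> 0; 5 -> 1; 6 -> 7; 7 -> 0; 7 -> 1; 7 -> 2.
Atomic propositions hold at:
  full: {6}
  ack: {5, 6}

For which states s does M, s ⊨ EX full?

Sat(EX full) = {s : some successor in {6}} = {3}

{3}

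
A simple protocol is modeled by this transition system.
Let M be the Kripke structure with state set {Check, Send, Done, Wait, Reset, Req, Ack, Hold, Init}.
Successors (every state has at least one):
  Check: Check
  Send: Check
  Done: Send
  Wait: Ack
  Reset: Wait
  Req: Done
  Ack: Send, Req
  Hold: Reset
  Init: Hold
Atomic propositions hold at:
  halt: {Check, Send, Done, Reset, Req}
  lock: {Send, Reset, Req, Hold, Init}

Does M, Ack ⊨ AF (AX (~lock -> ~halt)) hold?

Yes

Sat(~lock) = {Check, Done, Wait, Ack}
Sat(~halt) = {Wait, Ack, Hold, Init}
Sat(~lock -> ~halt) = {Send, Wait, Reset, Req, Ack, Hold, Init}
Sat(AX (~lock -> ~halt)) = {s : every successor in {Send, Wait, Reset, Req, Ack, Hold, Init}} = {Done, Wait, Reset, Ack, Hold, Init}
AF (AX (~lock -> ~halt)): least fixpoint, start Z0 = {Done, Wait, Reset, Ack, Hold, Init}, add states with every successor in Z. Z1 = {Done, Wait, Reset, Req, Ack, Hold, Init}; fixed.
Sat(AF (AX (~lock -> ~halt))) = {Done, Wait, Reset, Req, Ack, Hold, Init}
Ack ∈ Sat(AF (AX (~lock -> ~halt))) = {Done, Wait, Reset, Req, Ack, Hold, Init}, so the formula holds at Ack.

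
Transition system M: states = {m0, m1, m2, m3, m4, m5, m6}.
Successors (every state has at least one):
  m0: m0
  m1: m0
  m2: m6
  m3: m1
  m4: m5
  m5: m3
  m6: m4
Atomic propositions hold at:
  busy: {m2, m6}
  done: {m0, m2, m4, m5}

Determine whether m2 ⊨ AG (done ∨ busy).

Sat(done ∨ busy) = {m0, m2, m4, m5, m6}
AG (done ∨ busy): greatest fixpoint, start Z0 = {m0, m2, m4, m5, m6}, keep only states in Sat with every successor in Z. Z1 = {m0, m2, m4, m6}; Z2 = {m0, m2, m6}; Z3 = {m0, m2}; Z4 = {m0}; fixed.
Sat(AG (done ∨ busy)) = {m0}
m2 ∉ Sat(AG (done ∨ busy)) = {m0}, so the formula does not hold at m2.

No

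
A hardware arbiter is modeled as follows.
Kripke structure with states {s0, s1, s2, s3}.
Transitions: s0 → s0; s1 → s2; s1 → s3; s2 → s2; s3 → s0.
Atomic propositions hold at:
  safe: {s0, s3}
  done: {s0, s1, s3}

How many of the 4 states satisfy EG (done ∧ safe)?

Sat(done ∧ safe) = {s0, s3}
EG (done ∧ safe): greatest fixpoint, start Z0 = {s0, s3}, keep only states in Sat with some successor in Z. Already a fixed point.
Sat(EG (done ∧ safe)) = {s0, s3}
|Sat(EG (done ∧ safe))| = |{s0, s3}| = 2.

2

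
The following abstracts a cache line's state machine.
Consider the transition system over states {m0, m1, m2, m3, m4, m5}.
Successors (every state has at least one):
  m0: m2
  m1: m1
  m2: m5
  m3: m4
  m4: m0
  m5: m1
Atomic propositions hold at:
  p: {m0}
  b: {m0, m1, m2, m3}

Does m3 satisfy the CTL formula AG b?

No

AG b: greatest fixpoint, start Z0 = {m0, m1, m2, m3}, keep only states in Sat with every successor in Z. Z1 = {m0, m1}; Z2 = {m1}; fixed.
Sat(AG b) = {m1}
m3 ∉ Sat(AG b) = {m1}, so the formula does not hold at m3.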